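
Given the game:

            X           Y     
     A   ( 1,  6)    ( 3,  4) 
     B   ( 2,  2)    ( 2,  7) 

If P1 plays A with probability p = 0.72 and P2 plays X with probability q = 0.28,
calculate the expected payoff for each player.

E[P1] = 2.3168, E[P2] = 4.8512

Work:
E[P1] = p·q·π₁(A,X) + p·(1-q)·π₁(A,Y) + (1-p)·q·π₁(B,X) + (1-p)·(1-q)·π₁(B,Y)
= 0.72·0.28·1 + 0.72·0.72·3 + 0.28·0.28·2 + 0.28·0.72·2
= 2.3168

E[P2] = 4.8512 (similar calculation)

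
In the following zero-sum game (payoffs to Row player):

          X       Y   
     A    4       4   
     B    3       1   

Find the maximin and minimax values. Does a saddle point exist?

Maximin = 4, Minimax = 4, Saddle: True

Work:
Row minimums: [4, 1] → maximin = 4
Column maximums: [4, 4] → minimax = 4
Saddle point exists! Game value = 4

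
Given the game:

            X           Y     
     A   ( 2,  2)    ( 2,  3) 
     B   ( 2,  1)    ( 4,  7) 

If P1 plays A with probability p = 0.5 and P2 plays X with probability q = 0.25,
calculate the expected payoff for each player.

E[P1] = 2.75, E[P2] = 4.125

Work:
E[P1] = p·q·π₁(A,X) + p·(1-q)·π₁(A,Y) + (1-p)·q·π₁(B,X) + (1-p)·(1-q)·π₁(B,Y)
= 0.5·0.25·2 + 0.5·0.75·2 + 0.5·0.25·2 + 0.5·0.75·4
= 2.75

E[P2] = 4.125 (similar calculation)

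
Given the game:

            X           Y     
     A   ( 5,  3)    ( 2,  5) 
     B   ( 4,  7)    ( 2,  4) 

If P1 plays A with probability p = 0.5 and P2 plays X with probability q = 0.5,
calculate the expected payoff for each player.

E[P1] = 3.25, E[P2] = 4.75

Work:
E[P1] = p·q·π₁(A,X) + p·(1-q)·π₁(A,Y) + (1-p)·q·π₁(B,X) + (1-p)·(1-q)·π₁(B,Y)
= 0.5·0.5·5 + 0.5·0.5·2 + 0.5·0.5·4 + 0.5·0.5·2
= 3.25

E[P2] = 4.75 (similar calculation)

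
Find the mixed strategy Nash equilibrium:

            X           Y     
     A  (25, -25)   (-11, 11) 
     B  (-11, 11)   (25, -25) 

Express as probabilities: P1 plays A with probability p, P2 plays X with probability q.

p = 0.5, q = 0.5

Work:
Find probabilities that make opponent indifferent:
P2 chooses q to make P1 indifferent between A and B
P1 chooses p to make P2 indifferent between X and Y
Mixed NE: P1 plays (A: 0.5, B: 0.5), P2 plays (X: 0.5, Y: 0.5)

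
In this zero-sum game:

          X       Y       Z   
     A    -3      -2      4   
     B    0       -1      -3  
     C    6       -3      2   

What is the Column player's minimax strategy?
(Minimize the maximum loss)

Column should play Y, value = -1

Work:
Column player minimizes Row's maximum payoff:
Column X: max payoff to Row = 6
Column Y: max payoff to Row = -1
Column Z: max payoff to Row = 4
Minimum is -1, achieved by column Y.
Minimax strategy: Y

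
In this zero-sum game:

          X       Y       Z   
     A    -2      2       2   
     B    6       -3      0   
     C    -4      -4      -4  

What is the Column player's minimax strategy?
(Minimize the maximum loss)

Column should play Y or Z (all achieve the minimum), value = 2

Work:
Column player minimizes Row's maximum payoff:
Column X: max payoff to Row = 6
Column Y: max payoff to Row = 2
Column Z: max payoff to Row = 2
Minimum is 2, achieved by columns Y, Z (tied).
Each of Y or Z is a minimax strategy.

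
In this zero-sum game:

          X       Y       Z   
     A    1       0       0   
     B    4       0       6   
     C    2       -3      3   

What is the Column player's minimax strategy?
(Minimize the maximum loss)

Column should play Y, value = 0

Work:
Column player minimizes Row's maximum payoff:
Column X: max payoff to Row = 4
Column Y: max payoff to Row = 0
Column Z: max payoff to Row = 6
Minimum is 0, achieved by column Y.
Minimax strategy: Y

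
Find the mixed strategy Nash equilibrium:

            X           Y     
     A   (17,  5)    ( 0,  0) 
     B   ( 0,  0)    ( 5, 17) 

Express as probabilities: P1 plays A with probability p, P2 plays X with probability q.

p = 0.7727, q = 0.2273

Work:
Find probabilities that make opponent indifferent:
P2 chooses q to make P1 indifferent between A and B
P1 chooses p to make P2 indifferent between X and Y
Mixed NE: P1 plays (A: 0.7727, B: 0.2273), P2 plays (X: 0.2273, Y: 0.7727)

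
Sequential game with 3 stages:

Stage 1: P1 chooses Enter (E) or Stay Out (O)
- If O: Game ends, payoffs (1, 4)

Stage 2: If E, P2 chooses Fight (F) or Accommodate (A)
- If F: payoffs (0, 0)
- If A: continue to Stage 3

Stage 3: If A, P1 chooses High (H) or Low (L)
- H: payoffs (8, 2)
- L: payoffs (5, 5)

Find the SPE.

SPE: (E, A, H); Outcome (8, 2)

Work:
Stage 3: P1 chooses H (8 vs 5)
Stage 2: P2: F->0, A->2 (anticipating H). Choose A
Stage 1: P1: O->1, E->8 (anticipating A, H). Choose E
SPE path: E -> A -> H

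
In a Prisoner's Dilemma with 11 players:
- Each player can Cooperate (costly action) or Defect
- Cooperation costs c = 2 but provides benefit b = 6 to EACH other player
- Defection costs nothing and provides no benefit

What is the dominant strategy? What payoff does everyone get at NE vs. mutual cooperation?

Dominant: Defect; NE payoff = 0; Coop payoff = 58

Work:
Defect dominates (saves cost c = 2, benefit to others is external)
NE: All defect → everyone gets 0
If all cooperate: each receives (10)×6 - 2 = 58
Social dilemma: 58 > 0 but NE gives 0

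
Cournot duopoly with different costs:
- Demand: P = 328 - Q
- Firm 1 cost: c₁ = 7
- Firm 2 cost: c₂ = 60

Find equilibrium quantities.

q₁* = 124.67, q₂* = 71.67

Work:
Reaction: q₁ = (328 - 7 - q₂)/2
Reaction: q₂ = (328 - 60 - q₁)/2
Solve simultaneously:
q₁* = (328 - 2×7 + 60)/3 = 124.67
q₂* = (328 - 2×60 + 7)/3 = 71.67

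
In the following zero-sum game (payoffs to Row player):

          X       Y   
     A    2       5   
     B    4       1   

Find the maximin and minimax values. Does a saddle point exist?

Maximin = 2, Minimax = 4, Saddle: False

Work:
Row minimums: [2, 1] → maximin = 2
Column maximums: [4, 5] → minimax = 4
No saddle point (maximin ≠ minimax). Mixed strategy needed.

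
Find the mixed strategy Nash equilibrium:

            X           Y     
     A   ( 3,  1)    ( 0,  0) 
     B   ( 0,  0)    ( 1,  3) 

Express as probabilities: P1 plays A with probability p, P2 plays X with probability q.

p = 0.75, q = 0.25

Work:
Find probabilities that make opponent indifferent:
P2 chooses q to make P1 indifferent between A and B
P1 chooses p to make P2 indifferent between X and Y
Mixed NE: P1 plays (A: 0.75, B: 0.25), P2 plays (X: 0.25, Y: 0.75)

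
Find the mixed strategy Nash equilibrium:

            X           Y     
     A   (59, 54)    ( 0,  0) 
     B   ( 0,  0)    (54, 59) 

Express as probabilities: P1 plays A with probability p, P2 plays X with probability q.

p = 0.5221, q = 0.4779

Work:
Find probabilities that make opponent indifferent:
P2 chooses q to make P1 indifferent between A and B
P1 chooses p to make P2 indifferent between X and Y
Mixed NE: P1 plays (A: 0.5221, B: 0.4779), P2 plays (X: 0.4779, Y: 0.5221)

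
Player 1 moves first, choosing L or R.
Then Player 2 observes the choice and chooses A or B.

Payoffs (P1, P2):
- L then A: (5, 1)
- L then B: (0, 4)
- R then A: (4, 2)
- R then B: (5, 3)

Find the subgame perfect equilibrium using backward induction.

P1 plays R, P2 plays B after L and B after R; Payoff (5, 3)

Work:
Backward induction:
After L: P2 chooses B → P1 gets 0
After R: P2 chooses B → P1 gets 5
P1 chooses R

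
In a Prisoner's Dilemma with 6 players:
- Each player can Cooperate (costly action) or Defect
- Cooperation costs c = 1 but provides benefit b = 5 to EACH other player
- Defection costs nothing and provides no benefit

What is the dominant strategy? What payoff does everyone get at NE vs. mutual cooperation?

Dominant: Defect; NE payoff = 0; Coop payoff = 24

Work:
Defect dominates (saves cost c = 1, benefit to others is external)
NE: All defect → everyone gets 0
If all cooperate: each receives (5)×5 - 1 = 24
Social dilemma: 24 > 0 but NE gives 0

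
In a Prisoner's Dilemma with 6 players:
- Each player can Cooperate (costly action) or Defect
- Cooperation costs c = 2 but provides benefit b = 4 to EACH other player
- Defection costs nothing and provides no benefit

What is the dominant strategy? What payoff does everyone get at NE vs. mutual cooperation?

Dominant: Defect; NE payoff = 0; Coop payoff = 18

Work:
Defect dominates (saves cost c = 2, benefit to others is external)
NE: All defect → everyone gets 0
If all cooperate: each receives (5)×4 - 2 = 18
Social dilemma: 18 > 0 but NE gives 0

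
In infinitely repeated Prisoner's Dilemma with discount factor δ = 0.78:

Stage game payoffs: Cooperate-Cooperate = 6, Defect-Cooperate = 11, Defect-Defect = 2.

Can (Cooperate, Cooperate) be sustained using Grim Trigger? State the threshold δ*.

δ* = 0.5556; since δ = 0.78 ≥ 0.5556, cooperation can be sustained

Work:
For Grim Trigger:
Cooperate forever: 6/(1-δ)
Defect then punished: 11 + 2·δ/(1-δ)
Need: 6/(1-δ) ≥ 11 + 2·δ/(1-δ)
Solving: δ ≥ (T-R)/(T-P) = (11-6)/(11-2) = 0.5556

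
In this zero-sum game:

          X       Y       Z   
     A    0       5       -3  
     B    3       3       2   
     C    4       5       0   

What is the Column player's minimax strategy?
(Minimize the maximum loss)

Column should play Z, value = 2

Work:
Column player minimizes Row's maximum payoff:
Column X: max payoff to Row = 4
Column Y: max payoff to Row = 5
Column Z: max payoff to Row = 2
Minimum is 2, achieved by column Z.
Minimax strategy: Z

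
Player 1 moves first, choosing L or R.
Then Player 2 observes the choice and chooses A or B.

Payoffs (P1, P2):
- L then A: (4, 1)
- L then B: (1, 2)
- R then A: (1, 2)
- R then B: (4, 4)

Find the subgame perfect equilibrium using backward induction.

P1 plays R, P2 plays B after L and B after R; Payoff (4, 4)

Work:
Backward induction:
After L: P2 chooses B → P1 gets 1
After R: P2 chooses B → P1 gets 4
P1 chooses R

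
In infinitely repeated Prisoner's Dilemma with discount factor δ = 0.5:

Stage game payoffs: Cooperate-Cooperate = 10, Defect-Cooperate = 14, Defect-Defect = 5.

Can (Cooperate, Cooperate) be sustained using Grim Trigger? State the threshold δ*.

δ* = 0.4444; since δ = 0.5 ≥ 0.4444, cooperation can be sustained

Work:
For Grim Trigger:
Cooperate forever: 10/(1-δ)
Defect then punished: 14 + 5·δ/(1-δ)
Need: 10/(1-δ) ≥ 14 + 5·δ/(1-δ)
Solving: δ ≥ (T-R)/(T-P) = (14-10)/(14-5) = 0.4444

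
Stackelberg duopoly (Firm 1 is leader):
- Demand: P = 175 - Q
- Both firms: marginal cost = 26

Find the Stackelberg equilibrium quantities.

q₁* (leader) = 74.5, q₂* (follower) = 37.25

Work:
Follower's reaction: q₂ = (a - c - q₁)/2
Leader substitutes: π₁ = q₁·(a - q₁ - (a-c-q₁)/2 - c)
FOC: q₁* = (175 - 26)/2 = 74.50
Then: q₂* = (175 - 26 - 74.5)/2 = 37.25
Leader has first-mover advantage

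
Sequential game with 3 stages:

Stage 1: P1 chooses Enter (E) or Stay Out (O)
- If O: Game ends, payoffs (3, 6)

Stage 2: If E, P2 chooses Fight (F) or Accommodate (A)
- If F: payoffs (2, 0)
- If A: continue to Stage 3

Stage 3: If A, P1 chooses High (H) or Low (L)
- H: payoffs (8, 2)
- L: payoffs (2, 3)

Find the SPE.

SPE: (E, A, H); Outcome (8, 2)

Work:
Stage 3: P1 chooses H (8 vs 2)
Stage 2: P2: F->0, A->2 (anticipating H). Choose A
Stage 1: P1: O->3, E->8 (anticipating A, H). Choose E
SPE path: E -> A -> H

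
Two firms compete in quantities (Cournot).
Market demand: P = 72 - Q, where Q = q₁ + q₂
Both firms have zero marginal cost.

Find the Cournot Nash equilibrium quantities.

q₁* = q₂* = 24.0; P* = 24.0

Work:
Profit: π_i = P·q_i = (a - q_i - q_j)·q_i
FOC: ∂π_i/∂q_i = a - 2q_i - q_j = 0
Reaction function: q_i = (72 - q_j)/2
Symmetry: q* = 72/3 = 24.0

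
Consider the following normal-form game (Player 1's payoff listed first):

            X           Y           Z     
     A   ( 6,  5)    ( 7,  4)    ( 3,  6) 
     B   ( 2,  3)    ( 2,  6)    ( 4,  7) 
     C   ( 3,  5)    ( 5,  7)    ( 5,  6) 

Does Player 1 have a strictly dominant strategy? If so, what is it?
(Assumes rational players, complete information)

No strictly dominant strategy exists for Player 1

Work:
A strategy strictly dominates another if it gives a strictly higher payoff against every opponent action. Compare each pair of P1's strategies column-by-column:
  A vs B: [6 vs 2, 7 vs 2, 3 vs 4] → A does not strictly dominate B (column Z: 3 ≤ 4)
  A vs C: [6 vs 3, 7 vs 5, 3 vs 5] → A does not strictly dominate C (column Z: 3 ≤ 5)
  B vs A: [2 vs 6, 2 vs 7, 4 vs 3] → B does not strictly dominate A (column X: 2 ≤ 6)
  B vs C: [2 vs 3, 2 vs 5, 4 vs 5] → B does not strictly dominate C (column X: 2 ≤ 3)
  C vs A: [3 vs 6, 5 vs 7, 5 vs 3] → C does not strictly dominate A (column X: 3 ≤ 6)
  C vs B: [3 vs 2, 5 vs 2, 5 vs 4] → C strictly dominates B
No single strategy strictly dominates all others → no strictly dominant strategy.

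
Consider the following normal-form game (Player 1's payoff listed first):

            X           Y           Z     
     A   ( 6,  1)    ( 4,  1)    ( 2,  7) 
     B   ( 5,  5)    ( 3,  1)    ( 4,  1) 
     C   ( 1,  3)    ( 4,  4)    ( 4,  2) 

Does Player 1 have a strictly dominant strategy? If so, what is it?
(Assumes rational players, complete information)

No strictly dominant strategy exists for Player 1

Work:
A strategy strictly dominates another if it gives a strictly higher payoff against every opponent action. Compare each pair of P1's strategies column-by-column:
  A vs B: [6 vs 5, 4 vs 3, 2 vs 4] → A does not strictly dominate B (column Z: 2 ≤ 4)
  A vs C: [6 vs 1, 4 vs 4, 2 vs 4] → A does not strictly dominate C (column Y: 4 ≤ 4)
  B vs A: [5 vs 6, 3 vs 4, 4 vs 2] → B does not strictly dominate A (column X: 5 ≤ 6)
  B vs C: [5 vs 1, 3 vs 4, 4 vs 4] → B does not strictly dominate C (column Y: 3 ≤ 4)
  C vs A: [1 vs 6, 4 vs 4, 4 vs 2] → C does not strictly dominate A (column X: 1 ≤ 6)
  C vs B: [1 vs 5, 4 vs 3, 4 vs 4] → C does not strictly dominate B (column X: 1 ≤ 5)
No single strategy strictly dominates all others → no strictly dominant strategy.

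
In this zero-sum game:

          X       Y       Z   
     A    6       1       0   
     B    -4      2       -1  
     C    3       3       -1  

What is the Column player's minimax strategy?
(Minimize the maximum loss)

Column should play Z, value = 0

Work:
Column player minimizes Row's maximum payoff:
Column X: max payoff to Row = 6
Column Y: max payoff to Row = 3
Column Z: max payoff to Row = 0
Minimum is 0, achieved by column Z.
Minimax strategy: Z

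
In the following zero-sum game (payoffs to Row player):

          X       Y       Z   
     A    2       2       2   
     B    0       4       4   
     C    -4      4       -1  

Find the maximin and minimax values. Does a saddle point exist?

Maximin = 2, Minimax = 2, Saddle: True

Work:
Row minimums: [2, 0, -4] → maximin = 2
Column maximums: [2, 4, 4] → minimax = 2
Saddle point exists! Game value = 2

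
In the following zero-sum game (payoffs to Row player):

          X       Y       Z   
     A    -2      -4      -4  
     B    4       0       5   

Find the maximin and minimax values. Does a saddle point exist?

Maximin = 0, Minimax = 0, Saddle: True

Work:
Row minimums: [-4, 0] → maximin = 0
Column maximums: [4, 0, 5] → minimax = 0
Saddle point exists! Game value = 0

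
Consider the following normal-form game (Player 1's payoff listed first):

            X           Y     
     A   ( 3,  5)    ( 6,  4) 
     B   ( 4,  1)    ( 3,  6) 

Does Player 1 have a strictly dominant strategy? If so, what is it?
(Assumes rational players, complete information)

No strictly dominant strategy exists for Player 1

Work:
A strategy strictly dominates another if it gives a strictly higher payoff against every opponent action. Compare each pair of P1's strategies column-by-column:
  A vs B: [3 vs 4, 6 vs 3] → A does not strictly dominate B (column X: 3 ≤ 4)
  B vs A: [4 vs 3, 3 vs 6] → B does not strictly dominate A (column Y: 3 ≤ 6)
No single strategy strictly dominates all others → no strictly dominant strategy.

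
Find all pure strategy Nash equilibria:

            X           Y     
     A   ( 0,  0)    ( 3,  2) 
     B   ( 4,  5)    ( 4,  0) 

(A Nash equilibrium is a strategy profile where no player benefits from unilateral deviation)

Nash equilibrium: (B, X)

Work:
Best responses:
  P1 vs X: payoffs [0, 4] → best response B (payoff 4)
  P1 vs Y: payoffs [3, 4] → best response B (payoff 4)
  P2 vs A: payoffs [0, 2] → best response Y (payoff 2)
  P2 vs B: payoffs [5, 0] → best response X (payoff 5)
Mutual best responses: (B,X) → Nash equilibria.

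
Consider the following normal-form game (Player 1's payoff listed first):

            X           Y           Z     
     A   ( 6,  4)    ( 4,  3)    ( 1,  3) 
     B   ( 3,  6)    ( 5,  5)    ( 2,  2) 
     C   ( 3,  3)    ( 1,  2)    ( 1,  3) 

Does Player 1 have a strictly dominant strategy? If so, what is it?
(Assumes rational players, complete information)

No strictly dominant strategy exists for Player 1

Work:
A strategy strictly dominates another if it gives a strictly higher payoff against every opponent action. Compare each pair of P1's strategies column-by-column:
  A vs B: [6 vs 3, 4 vs 5, 1 vs 2] → A does not strictly dominate B (column Y: 4 ≤ 5)
  A vs C: [6 vs 3, 4 vs 1, 1 vs 1] → A does not strictly dominate C (column Z: 1 ≤ 1)
  B vs A: [3 vs 6, 5 vs 4, 2 vs 1] → B does not strictly dominate A (column X: 3 ≤ 6)
  B vs C: [3 vs 3, 5 vs 1, 2 vs 1] → B does not strictly dominate C (column X: 3 ≤ 3)
  C vs A: [3 vs 6, 1 vs 4, 1 vs 1] → C does not strictly dominate A (column X: 3 ≤ 6)
  C vs B: [3 vs 3, 1 vs 5, 1 vs 2] → C does not strictly dominate B (column X: 3 ≤ 3)
No single strategy strictly dominates all others → no strictly dominant strategy.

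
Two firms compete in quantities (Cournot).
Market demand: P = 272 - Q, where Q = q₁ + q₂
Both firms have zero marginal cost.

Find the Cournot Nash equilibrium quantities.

q₁* = q₂* = 90.67; P* = 90.67

Work:
Profit: π_i = P·q_i = (a - q_i - q_j)·q_i
FOC: ∂π_i/∂q_i = a - 2q_i - q_j = 0
Reaction function: q_i = (272 - q_j)/2
Symmetry: q* = 272/3 = 90.67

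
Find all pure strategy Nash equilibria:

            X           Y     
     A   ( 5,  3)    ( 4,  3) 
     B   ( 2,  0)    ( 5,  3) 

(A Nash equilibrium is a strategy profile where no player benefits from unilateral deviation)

Nash equilibrium: (A, X), (B, Y)

Work:
Best responses:
  P1 vs X: payoffs [5, 2] → best response A (payoff 5)
  P1 vs Y: payoffs [4, 5] → best response B (payoff 5)
  P2 vs A: payoffs [3, 3] → best response X/Y (payoff 3)
  P2 vs B: payoffs [0, 3] → best response Y (payoff 3)
Mutual best responses: (A,X), (B,Y) → Nash equilibria.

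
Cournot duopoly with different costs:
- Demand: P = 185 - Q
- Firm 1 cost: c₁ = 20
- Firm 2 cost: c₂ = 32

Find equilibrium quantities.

q₁* = 59.0, q₂* = 47.0

Work:
Reaction: q₁ = (185 - 20 - q₂)/2
Reaction: q₂ = (185 - 32 - q₁)/2
Solve simultaneously:
q₁* = (185 - 2×20 + 32)/3 = 59.0
q₂* = (185 - 2×32 + 20)/3 = 47.0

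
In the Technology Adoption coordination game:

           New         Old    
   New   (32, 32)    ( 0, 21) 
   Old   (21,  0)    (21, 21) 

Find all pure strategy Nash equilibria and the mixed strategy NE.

Pure NE: (New, New) and (Old, Old); Mixed NE: p = 0.6562, q = 0.6562

Work:
Check pure NE:
(New, New): (32, 32) - no unilateral deviation beneficial
(Old, Old): (21, 21) - no unilateral deviation beneficial
Mixed NE: P1 plays New with p = 0.6562, P2 plays New with q = 0.6562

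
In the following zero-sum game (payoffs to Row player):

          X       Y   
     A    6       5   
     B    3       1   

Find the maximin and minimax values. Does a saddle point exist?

Maximin = 5, Minimax = 5, Saddle: True

Work:
Row minimums: [5, 1] → maximin = 5
Column maximums: [6, 5] → minimax = 5
Saddle point exists! Game value = 5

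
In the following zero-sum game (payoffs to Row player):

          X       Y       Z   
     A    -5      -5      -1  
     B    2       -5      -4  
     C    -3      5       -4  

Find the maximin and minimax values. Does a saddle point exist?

Maximin = -4, Minimax = -1, Saddle: False

Work:
Row minimums: [-5, -5, -4] → maximin = -4
Column maximums: [2, 5, -1] → minimax = -1
No saddle point (maximin ≠ minimax). Mixed strategy needed.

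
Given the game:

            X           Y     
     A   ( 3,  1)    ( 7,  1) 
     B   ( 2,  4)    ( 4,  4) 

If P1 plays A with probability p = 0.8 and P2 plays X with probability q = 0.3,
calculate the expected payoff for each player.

E[P1] = 5.32, E[P2] = 1.6

Work:
E[P1] = p·q·π₁(A,X) + p·(1-q)·π₁(A,Y) + (1-p)·q·π₁(B,X) + (1-p)·(1-q)·π₁(B,Y)
= 0.8·0.3·3 + 0.8·0.7·7 + 0.2·0.3·2 + 0.2·0.7·4
= 5.32

E[P2] = 1.6 (similar calculation)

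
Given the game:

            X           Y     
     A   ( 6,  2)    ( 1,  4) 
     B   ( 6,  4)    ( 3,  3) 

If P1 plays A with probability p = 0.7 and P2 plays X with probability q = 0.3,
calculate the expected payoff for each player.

E[P1] = 2.92, E[P2] = 3.37

Work:
E[P1] = p·q·π₁(A,X) + p·(1-q)·π₁(A,Y) + (1-p)·q·π₁(B,X) + (1-p)·(1-q)·π₁(B,Y)
= 0.7·0.3·6 + 0.7·0.7·1 + 0.3·0.3·6 + 0.3·0.7·3
= 2.92

E[P2] = 3.37 (similar calculation)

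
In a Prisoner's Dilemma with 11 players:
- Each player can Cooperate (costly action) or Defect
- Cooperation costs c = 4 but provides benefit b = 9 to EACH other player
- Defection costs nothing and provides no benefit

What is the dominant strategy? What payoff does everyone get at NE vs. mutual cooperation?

Dominant: Defect; NE payoff = 0; Coop payoff = 86

Work:
Defect dominates (saves cost c = 4, benefit to others is external)
NE: All defect → everyone gets 0
If all cooperate: each receives (10)×9 - 4 = 86
Social dilemma: 86 > 0 but NE gives 0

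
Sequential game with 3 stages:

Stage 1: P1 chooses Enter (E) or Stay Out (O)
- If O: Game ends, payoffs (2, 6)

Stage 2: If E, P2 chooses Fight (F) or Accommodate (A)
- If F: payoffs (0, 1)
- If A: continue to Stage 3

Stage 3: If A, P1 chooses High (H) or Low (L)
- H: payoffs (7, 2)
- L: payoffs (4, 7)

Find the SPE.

SPE: (E, A, H); Outcome (7, 2)

Work:
Stage 3: P1 chooses H (7 vs 4)
Stage 2: P2: F->1, A->2 (anticipating H). Choose A
Stage 1: P1: O->2, E->7 (anticipating A, H). Choose E
SPE path: E -> A -> H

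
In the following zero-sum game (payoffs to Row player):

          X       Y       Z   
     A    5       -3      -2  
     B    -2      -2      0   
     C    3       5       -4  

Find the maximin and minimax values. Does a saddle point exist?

Maximin = -2, Minimax = 0, Saddle: False

Work:
Row minimums: [-3, -2, -4] → maximin = -2
Column maximums: [5, 5, 0] → minimax = 0
No saddle point (maximin ≠ minimax). Mixed strategy needed.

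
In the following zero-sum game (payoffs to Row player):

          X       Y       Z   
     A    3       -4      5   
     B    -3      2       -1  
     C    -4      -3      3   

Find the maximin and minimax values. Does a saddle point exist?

Maximin = -3, Minimax = 2, Saddle: False

Work:
Row minimums: [-4, -3, -4] → maximin = -3
Column maximums: [3, 2, 5] → minimax = 2
No saddle point (maximin ≠ minimax). Mixed strategy needed.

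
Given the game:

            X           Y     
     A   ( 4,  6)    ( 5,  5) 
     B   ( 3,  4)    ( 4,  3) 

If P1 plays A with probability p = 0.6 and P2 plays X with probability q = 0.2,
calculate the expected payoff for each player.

E[P1] = 4.4, E[P2] = 4.4

Work:
E[P1] = p·q·π₁(A,X) + p·(1-q)·π₁(A,Y) + (1-p)·q·π₁(B,X) + (1-p)·(1-q)·π₁(B,Y)
= 0.6·0.2·4 + 0.6·0.8·5 + 0.4·0.2·3 + 0.4·0.8·4
= 4.4

E[P2] = 4.4 (similar calculation)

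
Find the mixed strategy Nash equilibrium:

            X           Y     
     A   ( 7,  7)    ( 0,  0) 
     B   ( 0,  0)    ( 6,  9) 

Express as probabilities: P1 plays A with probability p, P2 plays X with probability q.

p = 0.5625, q = 0.4615

Work:
Find probabilities that make opponent indifferent:
P2 chooses q to make P1 indifferent between A and B
P1 chooses p to make P2 indifferent between X and Y
Mixed NE: P1 plays (A: 0.5625, B: 0.4375), P2 plays (X: 0.4615, Y: 0.5385)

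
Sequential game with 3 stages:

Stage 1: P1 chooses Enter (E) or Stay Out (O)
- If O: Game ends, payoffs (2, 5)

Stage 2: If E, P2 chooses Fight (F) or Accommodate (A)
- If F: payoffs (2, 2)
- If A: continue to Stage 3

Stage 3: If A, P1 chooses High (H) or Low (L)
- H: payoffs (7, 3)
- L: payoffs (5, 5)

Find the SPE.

SPE: (E, A, H); Outcome (7, 3)

Work:
Stage 3: P1 chooses H (7 vs 5)
Stage 2: P2: F->2, A->3 (anticipating H). Choose A
Stage 1: P1: O->2, E->7 (anticipating A, H). Choose E
SPE path: E -> A -> H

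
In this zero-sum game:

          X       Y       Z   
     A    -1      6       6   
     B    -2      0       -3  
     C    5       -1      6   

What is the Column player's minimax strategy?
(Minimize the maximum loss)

Column should play X, value = 5

Work:
Column player minimizes Row's maximum payoff:
Column X: max payoff to Row = 5
Column Y: max payoff to Row = 6
Column Z: max payoff to Row = 6
Minimum is 5, achieved by column X.
Minimax strategy: X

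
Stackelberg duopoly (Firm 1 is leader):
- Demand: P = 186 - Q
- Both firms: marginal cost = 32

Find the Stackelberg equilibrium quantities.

q₁* (leader) = 77.0, q₂* (follower) = 38.5

Work:
Follower's reaction: q₂ = (a - c - q₁)/2
Leader substitutes: π₁ = q₁·(a - q₁ - (a-c-q₁)/2 - c)
FOC: q₁* = (186 - 32)/2 = 77.00
Then: q₂* = (186 - 32 - 77.0)/2 = 38.50
Leader has first-mover advantage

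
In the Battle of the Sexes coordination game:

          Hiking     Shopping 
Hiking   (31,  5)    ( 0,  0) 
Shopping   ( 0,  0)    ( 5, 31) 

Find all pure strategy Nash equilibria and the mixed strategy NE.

Pure NE: (Hiking, Hiking) and (Shopping, Shopping); Mixed NE: p = 0.8611, q = 0.1389

Work:
Check pure NE:
(Hiking, Hiking): (31, 5) - no unilateral deviation beneficial
(Shopping, Shopping): (5, 31) - no unilateral deviation beneficial
Mixed NE: P1 plays Hiking with p = 0.8611, P2 plays Hiking with q = 0.1389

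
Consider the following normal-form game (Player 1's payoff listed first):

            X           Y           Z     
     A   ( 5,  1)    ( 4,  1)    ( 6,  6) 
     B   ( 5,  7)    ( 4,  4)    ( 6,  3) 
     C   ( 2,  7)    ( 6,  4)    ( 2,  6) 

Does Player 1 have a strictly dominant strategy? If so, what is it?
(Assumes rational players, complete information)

No strictly dominant strategy exists for Player 1

Work:
A strategy strictly dominates another if it gives a strictly higher payoff against every opponent action. Compare each pair of P1's strategies column-by-column:
  A vs B: [5 vs 5, 4 vs 4, 6 vs 6] → A does not strictly dominate B (column X: 5 ≤ 5)
  A vs C: [5 vs 2, 4 vs 6, 6 vs 2] → A does not strictly dominate C (column Y: 4 ≤ 6)
  B vs A: [5 vs 5, 4 vs 4, 6 vs 6] → B does not strictly dominate A (column X: 5 ≤ 5)
  B vs C: [5 vs 2, 4 vs 6, 6 vs 2] → B does not strictly dominate C (column Y: 4 ≤ 6)
  C vs A: [2 vs 5, 6 vs 4, 2 vs 6] → C does not strictly dominate A (column X: 2 ≤ 5)
  C vs B: [2 vs 5, 6 vs 4, 2 vs 6] → C does not strictly dominate B (column X: 2 ≤ 5)
No single strategy strictly dominates all others → no strictly dominant strategy.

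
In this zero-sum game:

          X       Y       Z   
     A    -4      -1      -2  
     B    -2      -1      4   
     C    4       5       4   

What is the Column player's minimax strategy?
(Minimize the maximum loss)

Column should play X or Z (all achieve the minimum), value = 4

Work:
Column player minimizes Row's maximum payoff:
Column X: max payoff to Row = 4
Column Y: max payoff to Row = 5
Column Z: max payoff to Row = 4
Minimum is 4, achieved by columns X, Z (tied).
Each of X or Z is a minimax strategy.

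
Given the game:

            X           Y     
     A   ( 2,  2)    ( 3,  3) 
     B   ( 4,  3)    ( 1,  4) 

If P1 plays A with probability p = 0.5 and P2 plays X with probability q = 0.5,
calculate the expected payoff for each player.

E[P1] = 2.5, E[P2] = 3.0

Work:
E[P1] = p·q·π₁(A,X) + p·(1-q)·π₁(A,Y) + (1-p)·q·π₁(B,X) + (1-p)·(1-q)·π₁(B,Y)
= 0.5·0.5·2 + 0.5·0.5·3 + 0.5·0.5·4 + 0.5·0.5·1
= 2.5

E[P2] = 3.0 (similar calculation)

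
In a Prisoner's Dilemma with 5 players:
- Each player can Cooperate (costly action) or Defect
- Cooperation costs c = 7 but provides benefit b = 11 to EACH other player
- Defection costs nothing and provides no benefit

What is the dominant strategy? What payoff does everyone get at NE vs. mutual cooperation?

Dominant: Defect; NE payoff = 0; Coop payoff = 37

Work:
Defect dominates (saves cost c = 7, benefit to others is external)
NE: All defect → everyone gets 0
If all cooperate: each receives (4)×11 - 7 = 37
Social dilemma: 37 > 0 but NE gives 0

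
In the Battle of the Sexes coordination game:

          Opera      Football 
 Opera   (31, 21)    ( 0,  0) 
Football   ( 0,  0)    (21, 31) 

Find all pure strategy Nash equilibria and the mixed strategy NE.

Pure NE: (Opera, Opera) and (Football, Football); Mixed NE: p = 0.5962, q = 0.4038

Work:
Check pure NE:
(Opera, Opera): (31, 21) - no unilateral deviation beneficial
(Football, Football): (21, 31) - no unilateral deviation beneficial
Mixed NE: P1 plays Opera with p = 0.5962, P2 plays Opera with q = 0.4038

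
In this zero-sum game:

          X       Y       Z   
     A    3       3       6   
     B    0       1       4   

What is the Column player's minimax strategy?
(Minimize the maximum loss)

Column should play X or Y (all achieve the minimum), value = 3

Work:
Column player minimizes Row's maximum payoff:
Column X: max payoff to Row = 3
Column Y: max payoff to Row = 3
Column Z: max payoff to Row = 6
Minimum is 3, achieved by columns X, Y (tied).
Each of X or Y is a minimax strategy.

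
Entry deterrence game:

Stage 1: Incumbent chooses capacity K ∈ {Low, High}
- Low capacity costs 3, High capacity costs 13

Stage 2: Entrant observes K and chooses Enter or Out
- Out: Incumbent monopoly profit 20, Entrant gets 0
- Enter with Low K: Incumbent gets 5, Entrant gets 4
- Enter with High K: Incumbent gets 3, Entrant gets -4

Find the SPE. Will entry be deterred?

SPE: (High, Enter|Low, Out|High); Entry deterred. Incumbent net profit = 7

Work:
After Low K: Entrant enters (4 > 0)
After High K: Entrant stays out (-4 < 0)
Incumbent: Low → 5−3=2, High → 20−13=7
Incumbent chooses High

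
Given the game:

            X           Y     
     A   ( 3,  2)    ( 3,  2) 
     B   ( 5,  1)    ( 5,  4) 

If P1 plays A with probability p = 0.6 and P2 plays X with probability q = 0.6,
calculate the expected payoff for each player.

E[P1] = 3.8, E[P2] = 2.08

Work:
E[P1] = p·q·π₁(A,X) + p·(1-q)·π₁(A,Y) + (1-p)·q·π₁(B,X) + (1-p)·(1-q)·π₁(B,Y)
= 0.6·0.6·3 + 0.6·0.4·3 + 0.4·0.6·5 + 0.4·0.4·5
= 3.8

E[P2] = 2.08 (similar calculation)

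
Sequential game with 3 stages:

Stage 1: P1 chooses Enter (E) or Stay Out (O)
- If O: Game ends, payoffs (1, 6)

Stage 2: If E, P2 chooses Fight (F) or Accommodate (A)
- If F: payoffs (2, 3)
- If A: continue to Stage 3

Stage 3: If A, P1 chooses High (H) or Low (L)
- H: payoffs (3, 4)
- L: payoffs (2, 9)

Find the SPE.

SPE: (E, A, H); Outcome (3, 4)

Work:
Stage 3: P1 chooses H (3 vs 2)
Stage 2: P2: F->3, A->4 (anticipating H). Choose A
Stage 1: P1: O->1, E->3 (anticipating A, H). Choose E
SPE path: E -> A -> H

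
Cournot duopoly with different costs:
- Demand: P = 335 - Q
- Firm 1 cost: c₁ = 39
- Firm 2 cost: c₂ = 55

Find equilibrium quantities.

q₁* = 104.0, q₂* = 88.0

Work:
Reaction: q₁ = (335 - 39 - q₂)/2
Reaction: q₂ = (335 - 55 - q₁)/2
Solve simultaneously:
q₁* = (335 - 2×39 + 55)/3 = 104.0
q₂* = (335 - 2×55 + 39)/3 = 88.0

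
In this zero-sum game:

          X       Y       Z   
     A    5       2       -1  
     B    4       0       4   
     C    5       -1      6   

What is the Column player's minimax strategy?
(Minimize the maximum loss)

Column should play Y, value = 2

Work:
Column player minimizes Row's maximum payoff:
Column X: max payoff to Row = 5
Column Y: max payoff to Row = 2
Column Z: max payoff to Row = 6
Minimum is 2, achieved by column Y.
Minimax strategy: Y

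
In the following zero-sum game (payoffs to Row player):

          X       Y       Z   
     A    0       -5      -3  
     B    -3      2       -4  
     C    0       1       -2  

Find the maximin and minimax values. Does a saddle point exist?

Maximin = -2, Minimax = -2, Saddle: True

Work:
Row minimums: [-5, -4, -2] → maximin = -2
Column maximums: [0, 2, -2] → minimax = -2
Saddle point exists! Game value = -2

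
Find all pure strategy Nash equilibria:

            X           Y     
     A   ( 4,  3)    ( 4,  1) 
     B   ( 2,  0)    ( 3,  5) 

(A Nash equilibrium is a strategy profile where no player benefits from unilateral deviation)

Nash equilibrium: (A, X)

Work:
Best responses:
  P1 vs X: payoffs [4, 2] → best response A (payoff 4)
  P1 vs Y: payoffs [4, 3] → best response A (payoff 4)
  P2 vs A: payoffs [3, 1] → best response X (payoff 3)
  P2 vs B: payoffs [0, 5] → best response Y (payoff 5)
Mutual best responses: (A,X) → Nash equilibria.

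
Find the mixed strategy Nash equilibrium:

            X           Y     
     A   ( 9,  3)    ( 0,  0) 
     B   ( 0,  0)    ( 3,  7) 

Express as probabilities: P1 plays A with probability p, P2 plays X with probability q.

p = 0.7, q = 0.25

Work:
Find probabilities that make opponent indifferent:
P2 chooses q to make P1 indifferent between A and B
P1 chooses p to make P2 indifferent between X and Y
Mixed NE: P1 plays (A: 0.7, B: 0.3), P2 plays (X: 0.25, Y: 0.75)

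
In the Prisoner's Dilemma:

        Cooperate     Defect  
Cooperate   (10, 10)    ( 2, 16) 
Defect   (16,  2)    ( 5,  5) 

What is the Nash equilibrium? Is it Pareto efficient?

(Defect, Defect) is NE; not Pareto efficient

Work:
Defect dominates Cooperate for both players:
If P2 cooperates: Defect (16) > Cooperate (10)
If P2 defects: Defect (5) > Cooperate (2)
NE: (Defect, Defect) with payoff (5, 5)
But (Cooperate, Cooperate) = (10, 10) Pareto dominates (5, 5)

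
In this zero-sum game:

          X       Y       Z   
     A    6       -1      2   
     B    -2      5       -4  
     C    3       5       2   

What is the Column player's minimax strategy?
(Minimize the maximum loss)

Column should play Z, value = 2

Work:
Column player minimizes Row's maximum payoff:
Column X: max payoff to Row = 6
Column Y: max payoff to Row = 5
Column Z: max payoff to Row = 2
Minimum is 2, achieved by column Z.
Minimax strategy: Z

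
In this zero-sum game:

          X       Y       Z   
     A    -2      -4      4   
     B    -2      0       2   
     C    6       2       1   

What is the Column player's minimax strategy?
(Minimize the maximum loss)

Column should play Y, value = 2

Work:
Column player minimizes Row's maximum payoff:
Column X: max payoff to Row = 6
Column Y: max payoff to Row = 2
Column Z: max payoff to Row = 4
Minimum is 2, achieved by column Y.
Minimax strategy: Y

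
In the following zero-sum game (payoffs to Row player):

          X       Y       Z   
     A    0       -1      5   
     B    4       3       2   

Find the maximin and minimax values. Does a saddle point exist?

Maximin = 2, Minimax = 3, Saddle: False

Work:
Row minimums: [-1, 2] → maximin = 2
Column maximums: [4, 3, 5] → minimax = 3
No saddle point (maximin ≠ minimax). Mixed strategy needed.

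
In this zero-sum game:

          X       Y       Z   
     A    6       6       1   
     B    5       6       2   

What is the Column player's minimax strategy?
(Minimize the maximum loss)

Column should play Z, value = 2

Work:
Column player minimizes Row's maximum payoff:
Column X: max payoff to Row = 6
Column Y: max payoff to Row = 6
Column Z: max payoff to Row = 2
Minimum is 2, achieved by column Z.
Minimax strategy: Z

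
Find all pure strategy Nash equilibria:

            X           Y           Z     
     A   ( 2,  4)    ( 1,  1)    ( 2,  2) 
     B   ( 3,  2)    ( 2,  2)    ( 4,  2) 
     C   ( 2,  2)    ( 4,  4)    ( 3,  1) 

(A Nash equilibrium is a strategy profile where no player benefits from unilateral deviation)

Nash equilibrium: (B, X), (B, Z), (C, Y)

Work:
Best responses:
  P1 vs X: payoffs [2, 3, 2] → best response B (payoff 3)
  P1 vs Y: payoffs [1, 2, 4] → best response C (payoff 4)
  P1 vs Z: payoffs [2, 4, 3] → best response B (payoff 4)
  P2 vs A: payoffs [4, 1, 2] → best response X (payoff 4)
  P2 vs B: payoffs [2, 2, 2] → best response X/Y/Z (payoff 2)
  P2 vs C: payoffs [2, 4, 1] → best response Y (payoff 4)
Mutual best responses: (B,X), (B,Z), (C,Y) → Nash equilibria.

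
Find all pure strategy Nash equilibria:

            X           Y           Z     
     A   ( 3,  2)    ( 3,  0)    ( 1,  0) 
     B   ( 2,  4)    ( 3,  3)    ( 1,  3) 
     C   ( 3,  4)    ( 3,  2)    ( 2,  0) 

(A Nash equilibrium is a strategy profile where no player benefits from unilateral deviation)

Nash equilibrium: (A, X), (C, X)

Work:
Best responses:
  P1 vs X: payoffs [3, 2, 3] → best response A/C (payoff 3)
  P1 vs Y: payoffs [3, 3, 3] → best response A/B/C (payoff 3)
  P1 vs Z: payoffs [1, 1, 2] → best response C (payoff 2)
  P2 vs A: payoffs [2, 0, 0] → best response X (payoff 2)
  P2 vs B: payoffs [4, 3, 3] → best response X (payoff 4)
  P2 vs C: payoffs [4, 2, 0] → best response X (payoff 4)
Mutual best responses: (A,X), (C,X) → Nash equilibria.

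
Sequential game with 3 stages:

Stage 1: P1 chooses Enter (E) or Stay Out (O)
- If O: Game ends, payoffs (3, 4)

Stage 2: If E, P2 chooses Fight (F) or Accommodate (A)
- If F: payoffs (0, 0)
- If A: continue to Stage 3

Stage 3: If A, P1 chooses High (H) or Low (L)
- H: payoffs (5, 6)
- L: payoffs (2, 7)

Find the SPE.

SPE: (E, A, H); Outcome (5, 6)

Work:
Stage 3: P1 chooses H (5 vs 2)
Stage 2: P2: F->0, A->6 (anticipating H). Choose A
Stage 1: P1: O->3, E->5 (anticipating A, H). Choose E
SPE path: E -> A -> H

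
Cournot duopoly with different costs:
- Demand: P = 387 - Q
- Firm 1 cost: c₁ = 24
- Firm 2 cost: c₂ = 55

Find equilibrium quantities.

q₁* = 131.33, q₂* = 100.33

Work:
Reaction: q₁ = (387 - 24 - q₂)/2
Reaction: q₂ = (387 - 55 - q₁)/2
Solve simultaneously:
q₁* = (387 - 2×24 + 55)/3 = 131.33
q₂* = (387 - 2×55 + 24)/3 = 100.33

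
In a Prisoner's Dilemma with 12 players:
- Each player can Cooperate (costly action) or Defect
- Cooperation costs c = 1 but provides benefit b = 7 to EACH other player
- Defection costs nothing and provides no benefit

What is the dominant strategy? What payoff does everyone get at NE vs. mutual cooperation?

Dominant: Defect; NE payoff = 0; Coop payoff = 76

Work:
Defect dominates (saves cost c = 1, benefit to others is external)
NE: All defect → everyone gets 0
If all cooperate: each receives (11)×7 - 1 = 76
Social dilemma: 76 > 0 but NE gives 0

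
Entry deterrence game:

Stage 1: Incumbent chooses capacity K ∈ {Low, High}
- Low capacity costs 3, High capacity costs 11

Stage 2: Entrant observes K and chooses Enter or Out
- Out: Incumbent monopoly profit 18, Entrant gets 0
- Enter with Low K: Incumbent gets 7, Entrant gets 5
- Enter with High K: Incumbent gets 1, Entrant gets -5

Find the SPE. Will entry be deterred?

SPE: (High, Enter|Low, Out|High); Entry deterred. Incumbent net profit = 7

Work:
After Low K: Entrant enters (5 > 0)
After High K: Entrant stays out (-5 < 0)
Incumbent: Low → 7−3=4, High → 18−11=7
Incumbent chooses High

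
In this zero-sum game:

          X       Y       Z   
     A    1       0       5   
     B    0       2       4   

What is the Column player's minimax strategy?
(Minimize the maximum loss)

Column should play X, value = 1

Work:
Column player minimizes Row's maximum payoff:
Column X: max payoff to Row = 1
Column Y: max payoff to Row = 2
Column Z: max payoff to Row = 5
Minimum is 1, achieved by column X.
Minimax strategy: X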